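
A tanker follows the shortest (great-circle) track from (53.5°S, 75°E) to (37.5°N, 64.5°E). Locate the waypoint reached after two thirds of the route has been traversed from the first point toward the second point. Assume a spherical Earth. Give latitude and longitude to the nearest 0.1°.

From cos δ = sin φ₁ sin φ₂ + cos φ₁ cos φ₂ cos Δλ, the central angle is δ ≈ 1.596 rad (91.5°).
Interpolate at f = 2/3 with slerp weights a = sin((1−f)δ)/sin δ ≈ 0.507, b = sin(fδ)/sin δ ≈ 0.875.
p = a·p₁ + b·p₂ ≈ (0.377, 0.918, 0.125); φ = arcsin(p_z) ≈ 7.15°, λ = atan2(p_y, p_x) ≈ 67.68°.

≈ (7.2°N, 67.7°E)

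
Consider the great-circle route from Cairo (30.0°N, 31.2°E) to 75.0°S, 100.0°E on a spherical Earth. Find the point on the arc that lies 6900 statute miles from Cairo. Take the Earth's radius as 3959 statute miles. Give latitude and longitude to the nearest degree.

Write both endpoints as unit vectors p₁, p₂ with components (cos φ cos λ, cos φ sin λ, sin φ).
The central angle between the endpoints is δ = arccos(p₁·p₂) ≈ 1.984 rad (113.7°). The total great-circle distance is δ·R ≈ 1.984 × 3959 ≈ 7856 mi, so the target fraction is f = 6900/7856 ≈ 0.878.
Interpolate at f ≈ 0.878 with slerp weights a = sin((1−f)δ)/sin δ ≈ 0.261, b = sin(fδ)/sin δ ≈ 1.076.
p = a·p₁ + b·p₂ ≈ (0.145, 0.391, -0.909); φ = arcsin(p_z) ≈ -65.32°, λ = atan2(p_y, p_x) ≈ 69.66°.

≈ 65°S, 70°E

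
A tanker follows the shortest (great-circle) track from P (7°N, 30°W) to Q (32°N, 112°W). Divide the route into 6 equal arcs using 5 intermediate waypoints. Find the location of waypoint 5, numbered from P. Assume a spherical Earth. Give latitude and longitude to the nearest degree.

≈ (31°N, 96°W)

Write both endpoints as unit vectors p₁, p₂ with components (cos φ cos λ, cos φ sin λ, sin φ).
The central angle between the endpoints is δ = arccos(p₁·p₂) ≈ 1.388 rad (79.5°).
Interpolate at f = 5/6 with slerp weights a = sin((1−f)δ)/sin δ ≈ 0.233, b = sin(fδ)/sin δ ≈ 0.931.
p = a·p₁ + b·p₂ ≈ (-0.095, -0.848, 0.522); φ = arcsin(p_z) ≈ 31.45°, λ = atan2(p_y, p_x) ≈ -96.42°.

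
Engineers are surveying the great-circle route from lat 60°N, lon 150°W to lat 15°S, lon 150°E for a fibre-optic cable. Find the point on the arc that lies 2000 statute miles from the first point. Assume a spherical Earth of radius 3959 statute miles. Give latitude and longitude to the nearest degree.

Convert each endpoint to a unit vector on the sphere (x = cos φ cos λ, y = cos φ sin λ, z = sin φ).
The central angle between the endpoints is δ = arccos(p₁·p₂) ≈ 1.553 rad (89.0°). The total great-circle distance is δ·R ≈ 1.553 × 3959 ≈ 6150 mi, so the target fraction is f = 2000/6150 ≈ 0.325.
Interpolate at f ≈ 0.325 with slerp weights a = sin((1−f)δ)/sin δ ≈ 0.867, b = sin(fδ)/sin δ ≈ 0.484.
p = a·p₁ + b·p₂ ≈ (-0.780, 0.017, 0.625); φ = arcsin(p_z) ≈ 38.70°, λ = atan2(p_y, p_x) ≈ 178.74°.

≈ lat 39°N, lon 179°E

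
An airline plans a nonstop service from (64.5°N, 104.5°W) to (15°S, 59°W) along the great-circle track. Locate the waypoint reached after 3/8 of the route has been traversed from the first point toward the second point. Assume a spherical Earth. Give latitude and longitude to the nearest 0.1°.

Convert each endpoint to a unit vector on the sphere (x = cos φ cos λ, y = cos φ sin λ, z = sin φ).
The central angle between the endpoints is δ = arccos(p₁·p₂) ≈ 1.513 rad (86.7°).
Interpolate at f = 3/8 with slerp weights a = sin((1−f)δ)/sin δ ≈ 0.812, b = sin(fδ)/sin δ ≈ 0.538.
p = a·p₁ + b·p₂ ≈ (0.180, -0.784, 0.594); φ = arcsin(p_z) ≈ 36.42°, λ = atan2(p_y, p_x) ≈ -77.06°.

≈ (36.4°N, 77.1°W)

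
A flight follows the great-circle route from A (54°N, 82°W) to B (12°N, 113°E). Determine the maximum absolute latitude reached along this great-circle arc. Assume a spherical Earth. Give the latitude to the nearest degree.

≈ 81°N

The great circle lies in the plane with unit normal n̂ = (p₁ × p₂)/|p₁ × p₂|.
Here n̂_z ≈ -0.161; the vertex latitude is φ_max = arccos|n̂_z| ≈ 80.7°.
Check via Clairaut: cos φ_max = |cos φ₁| · sin C = cos(54.0°)·sin(15.9°) ≈ 0.161, again giving ≈ 80.7°.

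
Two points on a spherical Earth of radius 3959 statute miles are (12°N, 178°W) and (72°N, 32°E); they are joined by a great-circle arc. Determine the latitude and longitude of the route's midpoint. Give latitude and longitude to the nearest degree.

≈ (58°N, 170°E)

Write both endpoints as unit vectors p₁, p₂ with components (cos φ cos λ, cos φ sin λ, sin φ).
The central angle between the endpoints is δ = arccos(p₁·p₂) ≈ 1.635 rad (93.7°).
Interpolate at f = 1/2 with slerp weights a = sin((1−f)δ)/sin δ ≈ 0.731, b = sin(fδ)/sin δ ≈ 0.731.
p = a·p₁ + b·p₂ ≈ (-0.523, 0.095, 0.847); φ = arcsin(p_z) ≈ 57.90°, λ = atan2(p_y, p_x) ≈ 169.73°.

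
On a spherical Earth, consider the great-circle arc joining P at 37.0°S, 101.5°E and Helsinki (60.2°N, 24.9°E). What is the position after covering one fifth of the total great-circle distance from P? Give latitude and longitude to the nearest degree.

The haversine formula gives a central angle δ ≈ 2.016 rad (115.5°) between the endpoints.
Interpolate at f = 1/5 with slerp weights a = sin((1−f)δ)/sin δ ≈ 1.107, b = sin(fδ)/sin δ ≈ 0.435.
p = a·p₁ + b·p₂ ≈ (0.020, 0.957, -0.289); φ = arcsin(p_z) ≈ -16.80°, λ = atan2(p_y, p_x) ≈ 88.82°.

≈ 17°S, 89°E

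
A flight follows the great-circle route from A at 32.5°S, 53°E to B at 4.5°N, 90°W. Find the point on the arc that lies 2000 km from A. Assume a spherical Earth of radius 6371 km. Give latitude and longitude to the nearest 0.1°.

≈ 40.2°S, 32.7°E

Convert each endpoint to a unit vector on the sphere (x = cos φ cos λ, y = cos φ sin λ, z = sin φ).
The central angle between the endpoints is δ = arccos(p₁·p₂) ≈ 2.365 rad (135.5°). The total great-circle distance is δ·R ≈ 2.365 × 6371 ≈ 15070 km, so the target fraction is f = 2000/15070 ≈ 0.133.
Interpolate at f ≈ 0.133 with slerp weights a = sin((1−f)δ)/sin δ ≈ 1.266, b = sin(fδ)/sin δ ≈ 0.441.
p = a·p₁ + b·p₂ ≈ (0.642, 0.413, -0.645); φ = arcsin(p_z) ≈ -40.20°, λ = atan2(p_y, p_x) ≈ 32.74°.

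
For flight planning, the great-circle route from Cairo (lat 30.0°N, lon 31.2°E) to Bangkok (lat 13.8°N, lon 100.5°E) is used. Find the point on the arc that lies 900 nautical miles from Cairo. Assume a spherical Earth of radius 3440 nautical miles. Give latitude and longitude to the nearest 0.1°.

Write both endpoints as unit vectors p₁, p₂ with components (cos φ cos λ, cos φ sin λ, sin φ).
The central angle between the endpoints is δ = arccos(p₁·p₂) ≈ 1.141 rad (65.4°). The total great-circle distance is δ·R ≈ 1.141 × 3440 ≈ 3926 nmi, so the target fraction is f = 900/3926 ≈ 0.229.
Interpolate at f ≈ 0.229 with slerp weights a = sin((1−f)δ)/sin δ ≈ 0.847, b = sin(fδ)/sin δ ≈ 0.285.
p = a·p₁ + b·p₂ ≈ (0.577, 0.652, 0.492); φ = arcsin(p_z) ≈ 29.45°, λ = atan2(p_y, p_x) ≈ 48.47°.

≈ lat 29.4°N, lon 48.5°E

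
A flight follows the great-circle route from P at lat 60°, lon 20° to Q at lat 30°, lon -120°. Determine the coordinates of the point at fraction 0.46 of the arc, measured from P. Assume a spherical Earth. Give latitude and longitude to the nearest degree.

≈ lat 69°, lon -80°

From cos δ = sin φ₁ sin φ₂ + cos φ₁ cos φ₂ cos Δλ, the central angle is δ ≈ 1.469 rad (84.2°).
Interpolate at f = 0.46 with slerp weights a = sin((1−f)δ)/sin δ ≈ 0.716, b = sin(fδ)/sin δ ≈ 0.629.
p = a·p₁ + b·p₂ ≈ (0.064, -0.349, 0.935); φ = arcsin(p_z) ≈ 69.21°, λ = atan2(p_y, p_x) ≈ -79.56°.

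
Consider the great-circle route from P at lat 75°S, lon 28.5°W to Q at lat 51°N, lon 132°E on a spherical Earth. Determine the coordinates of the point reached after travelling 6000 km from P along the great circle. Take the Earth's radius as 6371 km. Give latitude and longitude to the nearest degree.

The haversine formula gives a central angle δ ≈ 2.700 rad (154.7°) between the endpoints. The total great-circle distance is δ·R ≈ 2.700 × 6371 ≈ 17204 km, so the target fraction is f = 6000/17204 ≈ 0.349.
Interpolate at f ≈ 0.349 with slerp weights a = sin((1−f)δ)/sin δ ≈ 2.300, b = sin(fδ)/sin δ ≈ 1.893.
p = a·p₁ + b·p₂ ≈ (-0.274, 0.601, -0.751); φ = arcsin(p_z) ≈ -48.64°, λ = atan2(p_y, p_x) ≈ 114.50°.

≈ lat 49°S, lon 114°E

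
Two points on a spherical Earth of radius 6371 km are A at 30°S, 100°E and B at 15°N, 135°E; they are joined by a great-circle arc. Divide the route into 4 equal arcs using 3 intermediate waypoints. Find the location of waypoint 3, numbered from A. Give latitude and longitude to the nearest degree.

The haversine formula gives a central angle δ ≈ 0.981 rad (56.2°) between the endpoints.
Interpolate at f = 3/4 with slerp weights a = sin((1−f)δ)/sin δ ≈ 0.292, b = sin(fδ)/sin δ ≈ 0.808.
p = a·p₁ + b·p₂ ≈ (-0.596, 0.801, 0.063); φ = arcsin(p_z) ≈ 3.61°, λ = atan2(p_y, p_x) ≈ 126.64°.

≈ 4°N, 127°E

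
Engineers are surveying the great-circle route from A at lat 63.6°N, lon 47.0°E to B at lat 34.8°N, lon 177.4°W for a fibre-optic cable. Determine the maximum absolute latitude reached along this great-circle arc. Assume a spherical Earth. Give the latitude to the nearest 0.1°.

The great circle lies in the plane with unit normal n̂ = (p₁ × p₂)/|p₁ × p₂|.
Here n̂_z ≈ +0.264; the vertex latitude is φ_max = arccos|n̂_z| ≈ 74.7°.

≈ 74.7°N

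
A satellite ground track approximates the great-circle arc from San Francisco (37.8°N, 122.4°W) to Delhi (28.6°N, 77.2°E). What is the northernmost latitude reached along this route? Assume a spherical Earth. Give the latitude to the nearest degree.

≈ 76°N

The great circle lies in the plane with unit normal n̂ = (p₁ × p₂)/|p₁ × p₂|.
Here n̂_z ≈ -0.249; the vertex latitude is φ_max = arccos|n̂_z| ≈ 75.6°.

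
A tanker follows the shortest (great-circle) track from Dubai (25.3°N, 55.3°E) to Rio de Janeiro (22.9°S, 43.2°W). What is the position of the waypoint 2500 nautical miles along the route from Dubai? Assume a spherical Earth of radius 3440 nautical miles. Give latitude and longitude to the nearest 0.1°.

Convert each endpoint to a unit vector on the sphere (x = cos φ cos λ, y = cos φ sin λ, z = sin φ).
The central angle between the endpoints is δ = arccos(p₁·p₂) ≈ 1.864 rad (106.8°). The total great-circle distance is δ·R ≈ 1.864 × 3440 ≈ 6414 nmi, so the target fraction is f = 2500/6414 ≈ 0.390.
Interpolate at f ≈ 0.390 with slerp weights a = sin((1−f)δ)/sin δ ≈ 0.948, b = sin(fδ)/sin δ ≈ 0.694.
p = a·p₁ + b·p₂ ≈ (0.954, 0.267, 0.135); φ = arcsin(p_z) ≈ 7.77°, λ = atan2(p_y, p_x) ≈ 15.64°.

≈ (7.8°N, 15.6°E)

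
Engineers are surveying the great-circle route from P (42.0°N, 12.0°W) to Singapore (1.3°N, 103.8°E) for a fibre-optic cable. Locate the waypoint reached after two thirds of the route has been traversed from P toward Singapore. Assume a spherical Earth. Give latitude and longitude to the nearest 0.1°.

The haversine formula gives a central angle δ ≈ 1.884 rad (107.9°) between the endpoints.
Interpolate at f = 2/3 with slerp weights a = sin((1−f)δ)/sin δ ≈ 0.618, b = sin(fδ)/sin δ ≈ 1.000.
p = a·p₁ + b·p₂ ≈ (0.211, 0.875, 0.436); φ = arcsin(p_z) ≈ 25.84°, λ = atan2(p_y, p_x) ≈ 76.47°.

≈ (25.8°N, 76.5°E)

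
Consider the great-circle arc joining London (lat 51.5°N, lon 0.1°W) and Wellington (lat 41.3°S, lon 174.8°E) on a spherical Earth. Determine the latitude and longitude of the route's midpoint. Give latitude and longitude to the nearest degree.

The haversine formula gives a central angle δ ≈ 2.953 rad (169.2°) between the endpoints.
Interpolate at f = 1/2 with slerp weights a = sin((1−f)δ)/sin δ ≈ 5.322, b = sin(fδ)/sin δ ≈ 5.322.
p = a·p₁ + b·p₂ ≈ (-0.669, 0.357, 0.652); φ = arcsin(p_z) ≈ 40.73°, λ = atan2(p_y, p_x) ≈ 151.93°.

≈ lat 41°N, lon 152°E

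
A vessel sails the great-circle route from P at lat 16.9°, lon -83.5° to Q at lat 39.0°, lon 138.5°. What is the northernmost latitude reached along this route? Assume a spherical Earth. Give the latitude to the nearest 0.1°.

≈ 57.6°

The great circle lies in the plane with unit normal n̂ = (p₁ × p₂)/|p₁ × p₂|.
Here n̂_z ≈ -0.535; the vertex latitude is φ_max = arccos|n̂_z| ≈ 57.6°.
Check via Clairaut: cos φ_max = |cos φ₁| · sin C = cos(16.9°)·sin(34.0°) ≈ 0.535, again giving ≈ 57.6°.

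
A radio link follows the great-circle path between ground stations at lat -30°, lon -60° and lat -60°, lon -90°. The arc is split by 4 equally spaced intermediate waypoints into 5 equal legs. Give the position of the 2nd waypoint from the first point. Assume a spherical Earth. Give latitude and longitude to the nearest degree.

≈ lat -43°, lon -68°

Convert each endpoint to a unit vector on the sphere (x = cos φ cos λ, y = cos φ sin λ, z = sin φ).
The central angle between the endpoints is δ = arccos(p₁·p₂) ≈ 0.630 rad (36.1°).
Interpolate at f = 2/5 with slerp weights a = sin((1−f)δ)/sin δ ≈ 0.626, b = sin(fδ)/sin δ ≈ 0.423.
p = a·p₁ + b·p₂ ≈ (0.271, -0.681, -0.680); φ = arcsin(p_z) ≈ -42.82°, λ = atan2(p_y, p_x) ≈ -68.29°.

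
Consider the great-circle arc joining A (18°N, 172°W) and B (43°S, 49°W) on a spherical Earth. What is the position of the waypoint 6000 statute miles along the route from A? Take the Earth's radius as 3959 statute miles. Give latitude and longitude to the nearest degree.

Write both endpoints as unit vectors p₁, p₂ with components (cos φ cos λ, cos φ sin λ, sin φ).
The central angle between the endpoints is δ = arccos(p₁·p₂) ≈ 2.201 rad (126.1°). The total great-circle distance is δ·R ≈ 2.201 × 3959 ≈ 8715 mi, so the target fraction is f = 6000/8715 ≈ 0.688.
Interpolate at f ≈ 0.688 with slerp weights a = sin((1−f)δ)/sin δ ≈ 0.784, b = sin(fδ)/sin δ ≈ 1.236.
p = a·p₁ + b·p₂ ≈ (-0.145, -0.786, -0.601); φ = arcsin(p_z) ≈ -36.93°, λ = atan2(p_y, p_x) ≈ -100.47°.

≈ (37°S, 100°W)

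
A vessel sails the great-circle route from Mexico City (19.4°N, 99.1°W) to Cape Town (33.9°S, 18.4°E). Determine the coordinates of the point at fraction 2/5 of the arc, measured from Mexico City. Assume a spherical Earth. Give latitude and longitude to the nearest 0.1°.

Convert each endpoint to a unit vector on the sphere (x = cos φ cos λ, y = cos φ sin λ, z = sin φ).
The central angle between the endpoints is δ = arccos(p₁·p₂) ≈ 2.149 rad (123.1°).
Interpolate at f = 2/5 with slerp weights a = sin((1−f)δ)/sin δ ≈ 1.147, b = sin(fδ)/sin δ ≈ 0.905.
p = a·p₁ + b·p₂ ≈ (0.542, -0.832, -0.124); φ = arcsin(p_z) ≈ -7.10°, λ = atan2(p_y, p_x) ≈ -56.93°.

≈ 7.1°S, 56.9°W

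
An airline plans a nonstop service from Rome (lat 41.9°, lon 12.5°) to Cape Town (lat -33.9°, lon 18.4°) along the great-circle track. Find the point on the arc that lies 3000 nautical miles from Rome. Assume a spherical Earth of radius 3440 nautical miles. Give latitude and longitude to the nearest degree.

Convert each endpoint to a unit vector on the sphere (x = cos φ cos λ, y = cos φ sin λ, z = sin φ).
The central angle between the endpoints is δ = arccos(p₁·p₂) ≈ 1.326 rad (76.0°). The total great-circle distance is δ·R ≈ 1.326 × 3440 ≈ 4563 nmi, so the target fraction is f = 3000/4563 ≈ 0.658.
Interpolate at f ≈ 0.658 with slerp weights a = sin((1−f)δ)/sin δ ≈ 0.452, b = sin(fδ)/sin δ ≈ 0.789.
p = a·p₁ + b·p₂ ≈ (0.950, 0.280, -0.138); φ = arcsin(p_z) ≈ -7.94°, λ = atan2(p_y, p_x) ≈ 16.40°.

≈ lat -8°, lon 16°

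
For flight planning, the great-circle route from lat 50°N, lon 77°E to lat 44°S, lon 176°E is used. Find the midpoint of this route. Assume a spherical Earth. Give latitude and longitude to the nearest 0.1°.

Write both endpoints as unit vectors p₁, p₂ with components (cos φ cos λ, cos φ sin λ, sin φ).
The central angle between the endpoints is δ = arccos(p₁·p₂) ≈ 2.220 rad (127.2°).
Interpolate at f = 1/2 with slerp weights a = sin((1−f)δ)/sin δ ≈ 1.124, b = sin(fδ)/sin δ ≈ 1.124.
p = a·p₁ + b·p₂ ≈ (-0.644, 0.761, 0.080); φ = arcsin(p_z) ≈ 4.60°, λ = atan2(p_y, p_x) ≈ 130.26°.

≈ lat 4.6°N, lon 130.3°E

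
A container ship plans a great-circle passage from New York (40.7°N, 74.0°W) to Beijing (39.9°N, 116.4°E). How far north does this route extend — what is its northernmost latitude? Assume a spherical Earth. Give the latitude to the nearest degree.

The great circle lies in the plane with unit normal n̂ = (p₁ × p₂)/|p₁ × p₂|.
Here n̂_z ≈ -0.106; the vertex latitude is φ_max = arccos|n̂_z| ≈ 83.9°.

≈ 84°N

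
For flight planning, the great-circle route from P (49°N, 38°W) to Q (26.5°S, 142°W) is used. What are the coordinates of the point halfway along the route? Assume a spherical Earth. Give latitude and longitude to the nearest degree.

≈ (18°N, 101°W)

From cos δ = sin φ₁ sin φ₂ + cos φ₁ cos φ₂ cos Δλ, the central angle is δ ≈ 2.070 rad (118.6°).
Interpolate at f = 1/2 with slerp weights a = sin((1−f)δ)/sin δ ≈ 0.979, b = sin(fδ)/sin δ ≈ 0.979.
p = a·p₁ + b·p₂ ≈ (-0.184, -0.935, 0.302); φ = arcsin(p_z) ≈ 17.59°, λ = atan2(p_y, p_x) ≈ -101.15°.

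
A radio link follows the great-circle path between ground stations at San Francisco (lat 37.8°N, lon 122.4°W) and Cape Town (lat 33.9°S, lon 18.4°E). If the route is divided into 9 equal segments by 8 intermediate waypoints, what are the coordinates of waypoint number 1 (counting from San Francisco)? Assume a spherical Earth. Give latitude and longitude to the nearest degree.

≈ lat 35°N, lon 102°W

Write both endpoints as unit vectors p₁, p₂ with components (cos φ cos λ, cos φ sin λ, sin φ).
The central angle between the endpoints is δ = arccos(p₁·p₂) ≈ 2.587 rad (148.2°).
Interpolate at f = 1/9 with slerp weights a = sin((1−f)δ)/sin δ ≈ 1.417, b = sin(fδ)/sin δ ≈ 0.538.
p = a·p₁ + b·p₂ ≈ (-0.176, -0.804, 0.568); φ = arcsin(p_z) ≈ 34.61°, λ = atan2(p_y, p_x) ≈ -102.33°.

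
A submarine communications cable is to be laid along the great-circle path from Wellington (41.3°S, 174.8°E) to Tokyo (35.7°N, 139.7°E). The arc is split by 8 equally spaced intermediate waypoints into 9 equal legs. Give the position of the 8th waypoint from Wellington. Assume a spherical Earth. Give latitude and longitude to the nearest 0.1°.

≈ (27.3°N, 144.2°E)

The haversine formula gives a central angle δ ≈ 1.457 rad (83.5°) between the endpoints.
Interpolate at f = 8/9 with slerp weights a = sin((1−f)δ)/sin δ ≈ 0.162, b = sin(fδ)/sin δ ≈ 0.968.
p = a·p₁ + b·p₂ ≈ (-0.721, 0.520, 0.458); φ = arcsin(p_z) ≈ 27.26°, λ = atan2(p_y, p_x) ≈ 144.22°.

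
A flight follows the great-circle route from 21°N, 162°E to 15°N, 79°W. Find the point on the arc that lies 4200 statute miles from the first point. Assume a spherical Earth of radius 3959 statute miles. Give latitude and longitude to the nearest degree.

≈ 32°N, 130°W

Convert each endpoint to a unit vector on the sphere (x = cos φ cos λ, y = cos φ sin λ, z = sin φ).
The central angle between the endpoints is δ = arccos(p₁·p₂) ≈ 1.922 rad (110.1°). The total great-circle distance is δ·R ≈ 1.922 × 3959 ≈ 7611 mi, so the target fraction is f = 4200/7611 ≈ 0.552.
Interpolate at f ≈ 0.552 with slerp weights a = sin((1−f)δ)/sin δ ≈ 0.808, b = sin(fδ)/sin δ ≈ 0.930.
p = a·p₁ + b·p₂ ≈ (-0.546, -0.648, 0.530); φ = arcsin(p_z) ≈ 32.03°, λ = atan2(p_y, p_x) ≈ -130.12°.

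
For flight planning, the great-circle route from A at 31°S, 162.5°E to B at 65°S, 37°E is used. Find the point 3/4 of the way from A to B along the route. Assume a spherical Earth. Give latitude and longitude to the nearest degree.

≈ 72°S, 87°E

Convert each endpoint to a unit vector on the sphere (x = cos φ cos λ, y = cos φ sin λ, z = sin φ).
The central angle between the endpoints is δ = arccos(p₁·p₂) ≈ 1.311 rad (75.1°).
Interpolate at f = 3/4 with slerp weights a = sin((1−f)δ)/sin δ ≈ 0.333, b = sin(fδ)/sin δ ≈ 0.861.
p = a·p₁ + b·p₂ ≈ (0.018, 0.305, -0.952); φ = arcsin(p_z) ≈ -72.21°, λ = atan2(p_y, p_x) ≈ 86.56°.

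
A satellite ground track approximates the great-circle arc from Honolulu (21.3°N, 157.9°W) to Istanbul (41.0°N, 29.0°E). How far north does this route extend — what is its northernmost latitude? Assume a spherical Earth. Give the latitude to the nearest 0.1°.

The great circle lies in the plane with unit normal n̂ = (p₁ × p₂)/|p₁ × p₂|.
Here n̂_z ≈ -0.095; the vertex latitude is φ_max = arccos|n̂_z| ≈ 84.5°.

≈ 84.5°N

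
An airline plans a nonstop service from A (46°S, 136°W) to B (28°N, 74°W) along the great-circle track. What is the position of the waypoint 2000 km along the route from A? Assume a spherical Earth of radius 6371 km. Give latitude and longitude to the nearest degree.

≈ (33°S, 119°W)

Write both endpoints as unit vectors p₁, p₂ with components (cos φ cos λ, cos φ sin λ, sin φ).
The central angle between the endpoints is δ = arccos(p₁·p₂) ≈ 1.621 rad (92.9°). The total great-circle distance is δ·R ≈ 1.621 × 6371 ≈ 10325 km, so the target fraction is f = 2000/10325 ≈ 0.194.
Interpolate at f ≈ 0.194 with slerp weights a = sin((1−f)δ)/sin δ ≈ 0.967, b = sin(fδ)/sin δ ≈ 0.309.
p = a·p₁ + b·p₂ ≈ (-0.408, -0.729, -0.550); φ = arcsin(p_z) ≈ -33.37°, λ = atan2(p_y, p_x) ≈ -119.22°.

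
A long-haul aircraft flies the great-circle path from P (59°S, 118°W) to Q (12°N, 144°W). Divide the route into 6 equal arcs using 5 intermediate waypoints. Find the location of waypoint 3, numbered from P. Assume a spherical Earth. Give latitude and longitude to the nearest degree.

The haversine formula gives a central angle δ ≈ 1.293 rad (74.1°) between the endpoints.
Interpolate at f = 3/6 with slerp weights a = sin((1−f)δ)/sin δ ≈ 0.626, b = sin(fδ)/sin δ ≈ 0.626.
p = a·p₁ + b·p₂ ≈ (-0.647, -0.645, -0.407); φ = arcsin(p_z) ≈ -23.99°, λ = atan2(p_y, p_x) ≈ -135.10°.

≈ (24°S, 135°W)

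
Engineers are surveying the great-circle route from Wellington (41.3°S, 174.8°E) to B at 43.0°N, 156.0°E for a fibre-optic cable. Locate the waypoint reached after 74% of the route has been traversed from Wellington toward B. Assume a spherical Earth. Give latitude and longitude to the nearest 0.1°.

≈ 21.2°N, 161.7°E

Convert each endpoint to a unit vector on the sphere (x = cos φ cos λ, y = cos φ sin λ, z = sin φ).
The central angle between the endpoints is δ = arccos(p₁·p₂) ≈ 1.501 rad (86.0°).
Interpolate at f = 0.74 with slerp weights a = sin((1−f)δ)/sin δ ≈ 0.381, b = sin(fδ)/sin δ ≈ 0.898.
p = a·p₁ + b·p₂ ≈ (-0.885, 0.293, 0.361); φ = arcsin(p_z) ≈ 21.15°, λ = atan2(p_y, p_x) ≈ 161.68°.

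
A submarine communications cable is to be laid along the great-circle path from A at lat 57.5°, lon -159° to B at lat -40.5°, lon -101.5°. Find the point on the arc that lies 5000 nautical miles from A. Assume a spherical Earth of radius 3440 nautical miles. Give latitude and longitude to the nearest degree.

Convert each endpoint to a unit vector on the sphere (x = cos φ cos λ, y = cos φ sin λ, z = sin φ).
The central angle between the endpoints is δ = arccos(p₁·p₂) ≈ 1.905 rad (109.2°). The total great-circle distance is δ·R ≈ 1.905 × 3440 ≈ 6554 nmi, so the target fraction is f = 5000/6554 ≈ 0.763.
Interpolate at f ≈ 0.763 with slerp weights a = sin((1−f)δ)/sin δ ≈ 0.462, b = sin(fδ)/sin δ ≈ 1.051.
p = a·p₁ + b·p₂ ≈ (-0.391, -0.872, -0.293); φ = arcsin(p_z) ≈ -17.04°, λ = atan2(p_y, p_x) ≈ -114.15°.

≈ lat -17°, lon -114°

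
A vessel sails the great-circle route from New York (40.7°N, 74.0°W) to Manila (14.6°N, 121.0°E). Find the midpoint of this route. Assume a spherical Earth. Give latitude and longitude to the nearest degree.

≈ 71°N, 161°E

From cos δ = sin φ₁ sin φ₂ + cos φ₁ cos φ₂ cos Δλ, the central angle is δ ≈ 2.146 rad (123.0°).
Interpolate at f = 1/2 with slerp weights a = sin((1−f)δ)/sin δ ≈ 1.047, b = sin(fδ)/sin δ ≈ 1.047.
p = a·p₁ + b·p₂ ≈ (-0.303, 0.106, 0.947); φ = arcsin(p_z) ≈ 71.28°, λ = atan2(p_y, p_x) ≈ 160.81°.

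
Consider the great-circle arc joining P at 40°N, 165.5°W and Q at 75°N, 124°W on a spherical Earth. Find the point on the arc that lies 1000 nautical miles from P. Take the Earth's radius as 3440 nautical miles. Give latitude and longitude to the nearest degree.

≈ 56°N, 158°W

The haversine formula gives a central angle δ ≈ 0.693 rad (39.7°) between the endpoints. The total great-circle distance is δ·R ≈ 0.693 × 3440 ≈ 2384 nmi, so the target fraction is f = 1000/2384 ≈ 0.420.
Interpolate at f ≈ 0.420 with slerp weights a = sin((1−f)δ)/sin δ ≈ 0.613, b = sin(fδ)/sin δ ≈ 0.449.
p = a·p₁ + b·p₂ ≈ (-0.519, -0.214, 0.827); φ = arcsin(p_z) ≈ 55.82°, λ = atan2(p_y, p_x) ≈ -157.63°.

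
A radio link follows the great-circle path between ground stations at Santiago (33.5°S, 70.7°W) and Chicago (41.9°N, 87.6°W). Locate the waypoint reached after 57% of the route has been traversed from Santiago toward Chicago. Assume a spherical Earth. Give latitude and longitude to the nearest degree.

≈ 10°N, 80°W

From cos δ = sin φ₁ sin φ₂ + cos φ₁ cos φ₂ cos Δλ, the central angle is δ ≈ 1.344 rad (77.0°).
Interpolate at f = 0.57 with slerp weights a = sin((1−f)δ)/sin δ ≈ 0.561, b = sin(fδ)/sin δ ≈ 0.711.
p = a·p₁ + b·p₂ ≈ (0.177, -0.970, 0.166); φ = arcsin(p_z) ≈ 9.54°, λ = atan2(p_y, p_x) ≈ -79.68°.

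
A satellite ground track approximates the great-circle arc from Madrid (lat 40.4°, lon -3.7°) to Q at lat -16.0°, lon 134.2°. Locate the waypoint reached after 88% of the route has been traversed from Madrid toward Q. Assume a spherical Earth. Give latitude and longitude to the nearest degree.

Write both endpoints as unit vectors p₁, p₂ with components (cos φ cos λ, cos φ sin λ, sin φ).
The central angle between the endpoints is δ = arccos(p₁·p₂) ≈ 2.377 rad (136.2°).
Interpolate at f = 0.88 with slerp weights a = sin((1−f)δ)/sin δ ≈ 0.407, b = sin(fδ)/sin δ ≈ 1.253.
p = a·p₁ + b·p₂ ≈ (-0.531, 0.844, -0.082); φ = arcsin(p_z) ≈ -4.70°, λ = atan2(p_y, p_x) ≈ 122.18°.

≈ lat -5°, lon 122°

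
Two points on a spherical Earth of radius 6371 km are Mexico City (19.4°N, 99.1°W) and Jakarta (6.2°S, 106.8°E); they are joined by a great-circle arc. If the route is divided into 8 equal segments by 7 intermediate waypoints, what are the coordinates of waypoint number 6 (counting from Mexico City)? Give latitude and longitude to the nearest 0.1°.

Write both endpoints as unit vectors p₁, p₂ with components (cos φ cos λ, cos φ sin λ, sin φ).
The central angle between the endpoints is δ = arccos(p₁·p₂) ≈ 2.645 rad (151.6°).
Interpolate at f = 6/8 with slerp weights a = sin((1−f)δ)/sin δ ≈ 1.290, b = sin(fδ)/sin δ ≈ 1.924.
p = a·p₁ + b·p₂ ≈ (-0.745, 0.629, 0.221); φ = arcsin(p_z) ≈ 12.75°, λ = atan2(p_y, p_x) ≈ 139.82°.

≈ 12.8°N, 139.8°E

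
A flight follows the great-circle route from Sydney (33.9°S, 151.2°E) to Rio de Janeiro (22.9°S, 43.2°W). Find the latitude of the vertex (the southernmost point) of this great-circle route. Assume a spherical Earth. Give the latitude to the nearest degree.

≈ 77°S

The great circle lies in the plane with unit normal n̂ = (p₁ × p₂)/|p₁ × p₂|.
Here n̂_z ≈ +0.223; the vertex latitude is φ_max = arccos|n̂_z| ≈ 77.1°.
Check via Clairaut: cos φ_max = |cos φ₁| · sin C = cos(33.9°)·sin(164.4°) ≈ 0.223, again giving ≈ 77.1°.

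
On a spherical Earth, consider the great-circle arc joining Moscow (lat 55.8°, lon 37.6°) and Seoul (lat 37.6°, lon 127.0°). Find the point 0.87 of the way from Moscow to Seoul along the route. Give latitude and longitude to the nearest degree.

≈ lat 43°, lon 120°

From cos δ = sin φ₁ sin φ₂ + cos φ₁ cos φ₂ cos Δλ, the central angle is δ ≈ 1.036 rad (59.4°).
Interpolate at f = 0.87 with slerp weights a = sin((1−f)δ)/sin δ ≈ 0.156, b = sin(fδ)/sin δ ≈ 0.911.
p = a·p₁ + b·p₂ ≈ (-0.365, 0.630, 0.685); φ = arcsin(p_z) ≈ 43.25°, λ = atan2(p_y, p_x) ≈ 120.08°.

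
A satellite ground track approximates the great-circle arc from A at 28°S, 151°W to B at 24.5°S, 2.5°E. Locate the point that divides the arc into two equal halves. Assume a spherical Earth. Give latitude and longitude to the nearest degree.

≈ 65°S, 71°W

The haversine formula gives a central angle δ ≈ 2.123 rad (121.6°) between the endpoints.
Interpolate at f = 1/2 with slerp weights a = sin((1−f)δ)/sin δ ≈ 1.025, b = sin(fδ)/sin δ ≈ 1.025.
p = a·p₁ + b·p₂ ≈ (0.140, -0.398, -0.907); φ = arcsin(p_z) ≈ -65.03°, λ = atan2(p_y, p_x) ≈ -70.59°.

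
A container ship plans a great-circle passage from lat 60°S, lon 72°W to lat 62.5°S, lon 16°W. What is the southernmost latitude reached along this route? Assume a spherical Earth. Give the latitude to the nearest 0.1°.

≈ 64.3°S

The great circle lies in the plane with unit normal n̂ = (p₁ × p₂)/|p₁ × p₂|.
Here n̂_z ≈ +0.434; the vertex latitude is φ_max = arccos|n̂_z| ≈ 64.3°.
Check via Clairaut: cos φ_max = |cos φ₁| · sin C = cos(60.0°)·sin(119.9°) ≈ 0.434, again giving ≈ 64.3°.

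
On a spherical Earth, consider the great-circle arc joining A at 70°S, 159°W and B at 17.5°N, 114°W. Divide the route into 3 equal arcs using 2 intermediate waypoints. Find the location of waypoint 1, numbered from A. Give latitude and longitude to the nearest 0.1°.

≈ 42.5°S, 130.9°W

The haversine formula gives a central angle δ ≈ 1.623 rad (93.0°) between the endpoints.
Interpolate at f = 1/3 with slerp weights a = sin((1−f)δ)/sin δ ≈ 0.884, b = sin(fδ)/sin δ ≈ 0.516.
p = a·p₁ + b·p₂ ≈ (-0.482, -0.558, -0.676); φ = arcsin(p_z) ≈ -42.50°, λ = atan2(p_y, p_x) ≈ -130.86°.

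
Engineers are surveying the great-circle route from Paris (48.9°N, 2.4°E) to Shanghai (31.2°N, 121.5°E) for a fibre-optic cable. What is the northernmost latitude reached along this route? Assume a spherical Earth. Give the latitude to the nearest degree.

≈ 60°N

The great circle lies in the plane with unit normal n̂ = (p₁ × p₂)/|p₁ × p₂|.
Here n̂_z ≈ +0.495; the vertex latitude is φ_max = arccos|n̂_z| ≈ 60.3°.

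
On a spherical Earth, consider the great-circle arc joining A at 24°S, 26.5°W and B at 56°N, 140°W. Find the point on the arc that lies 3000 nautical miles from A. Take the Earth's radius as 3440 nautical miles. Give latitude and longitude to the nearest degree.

≈ 17°N, 56°W

Convert each endpoint to a unit vector on the sphere (x = cos φ cos λ, y = cos φ sin λ, z = sin φ).
The central angle between the endpoints is δ = arccos(p₁·p₂) ≈ 2.142 rad (122.7°). The total great-circle distance is δ·R ≈ 2.142 × 3440 ≈ 7370 nmi, so the target fraction is f = 3000/7370 ≈ 0.407.
Interpolate at f ≈ 0.407 with slerp weights a = sin((1−f)δ)/sin δ ≈ 1.136, b = sin(fδ)/sin δ ≈ 0.910.
p = a·p₁ + b·p₂ ≈ (0.538, -0.790, 0.293); φ = arcsin(p_z) ≈ 17.03°, λ = atan2(p_y, p_x) ≈ -55.72°.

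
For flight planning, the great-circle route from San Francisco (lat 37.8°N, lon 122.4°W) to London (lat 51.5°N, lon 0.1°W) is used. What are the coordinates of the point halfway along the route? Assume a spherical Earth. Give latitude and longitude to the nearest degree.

≈ lat 63°N, lon 73°W

Convert each endpoint to a unit vector on the sphere (x = cos φ cos λ, y = cos φ sin λ, z = sin φ).
The central angle between the endpoints is δ = arccos(p₁·p₂) ≈ 1.352 rad (77.5°).
Interpolate at f = 1/2 with slerp weights a = sin((1−f)δ)/sin δ ≈ 0.641, b = sin(fδ)/sin δ ≈ 0.641.
p = a·p₁ + b·p₂ ≈ (0.128, -0.428, 0.895); φ = arcsin(p_z) ≈ 63.45°, λ = atan2(p_y, p_x) ≈ -73.41°.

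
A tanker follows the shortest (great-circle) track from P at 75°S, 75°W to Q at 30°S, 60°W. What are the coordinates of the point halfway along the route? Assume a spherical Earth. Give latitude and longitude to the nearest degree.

Convert each endpoint to a unit vector on the sphere (x = cos φ cos λ, y = cos φ sin λ, z = sin φ).
The central angle between the endpoints is δ = arccos(p₁·p₂) ≈ 0.796 rad (45.6°).
Interpolate at f = 1/2 with slerp weights a = sin((1−f)δ)/sin δ ≈ 0.542, b = sin(fδ)/sin δ ≈ 0.542.
p = a·p₁ + b·p₂ ≈ (0.271, -0.542, -0.795); φ = arcsin(p_z) ≈ -52.67°, λ = atan2(p_y, p_x) ≈ -63.43°.

≈ 53°S, 63°W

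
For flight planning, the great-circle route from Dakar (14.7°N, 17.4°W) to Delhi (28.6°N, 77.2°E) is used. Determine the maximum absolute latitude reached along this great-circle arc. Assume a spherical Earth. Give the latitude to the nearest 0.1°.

The great circle lies in the plane with unit normal n̂ = (p₁ × p₂)/|p₁ × p₂|.
Here n̂_z ≈ +0.848; the vertex latitude is φ_max = arccos|n̂_z| ≈ 32.0°.

≈ 32.0°N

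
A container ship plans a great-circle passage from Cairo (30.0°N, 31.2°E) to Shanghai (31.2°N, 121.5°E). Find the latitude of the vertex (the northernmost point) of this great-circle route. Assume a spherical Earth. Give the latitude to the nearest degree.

The great circle lies in the plane with unit normal n̂ = (p₁ × p₂)/|p₁ × p₂|.
Here n̂_z ≈ +0.766; the vertex latitude is φ_max = arccos|n̂_z| ≈ 40.0°.
Check via Clairaut: cos φ_max = |cos φ₁| · sin C = cos(30.0°)·sin(62.2°) ≈ 0.766, again giving ≈ 40.0°.

≈ 40°N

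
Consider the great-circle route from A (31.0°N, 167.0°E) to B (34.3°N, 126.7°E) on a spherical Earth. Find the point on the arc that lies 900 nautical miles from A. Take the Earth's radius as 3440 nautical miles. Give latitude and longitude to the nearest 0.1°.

≈ (34.1°N, 149.6°E)

Convert each endpoint to a unit vector on the sphere (x = cos φ cos λ, y = cos φ sin λ, z = sin φ).
The central angle between the endpoints is δ = arccos(p₁·p₂) ≈ 0.591 rad (33.9°). The total great-circle distance is δ·R ≈ 0.591 × 3440 ≈ 2034 nmi, so the target fraction is f = 900/2034 ≈ 0.443.
Interpolate at f ≈ 0.443 with slerp weights a = sin((1−f)δ)/sin δ ≈ 0.581, b = sin(fδ)/sin δ ≈ 0.464.
p = a·p₁ + b·p₂ ≈ (-0.714, 0.419, 0.561); φ = arcsin(p_z) ≈ 34.10°, λ = atan2(p_y, p_x) ≈ 149.58°.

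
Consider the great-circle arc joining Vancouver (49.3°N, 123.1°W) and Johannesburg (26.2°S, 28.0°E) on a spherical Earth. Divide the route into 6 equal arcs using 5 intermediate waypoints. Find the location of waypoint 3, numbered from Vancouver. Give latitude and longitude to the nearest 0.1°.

Convert each endpoint to a unit vector on the sphere (x = cos φ cos λ, y = cos φ sin λ, z = sin φ).
The central angle between the endpoints is δ = arccos(p₁·p₂) ≈ 2.581 rad (147.9°).
Interpolate at f = 3/6 with slerp weights a = sin((1−f)δ)/sin δ ≈ 1.807, b = sin(fδ)/sin δ ≈ 1.807.
p = a·p₁ + b·p₂ ≈ (0.788, -0.226, 0.572); φ = arcsin(p_z) ≈ 34.91°, λ = atan2(p_y, p_x) ≈ -16.00°.

≈ (34.9°N, 16.0°W)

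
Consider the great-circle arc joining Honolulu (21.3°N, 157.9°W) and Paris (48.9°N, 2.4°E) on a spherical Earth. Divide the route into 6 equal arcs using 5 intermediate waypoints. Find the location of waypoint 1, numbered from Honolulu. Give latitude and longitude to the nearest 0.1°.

≈ 38.7°N, 152.6°W

From cos δ = sin φ₁ sin φ₂ + cos φ₁ cos φ₂ cos Δλ, the central angle is δ ≈ 1.879 rad (107.6°).
Interpolate at f = 1/6 with slerp weights a = sin((1−f)δ)/sin δ ≈ 1.049, b = sin(fδ)/sin δ ≈ 0.323.
p = a·p₁ + b·p₂ ≈ (-0.694, -0.359, 0.625); φ = arcsin(p_z) ≈ 38.66°, λ = atan2(p_y, p_x) ≈ -152.64°.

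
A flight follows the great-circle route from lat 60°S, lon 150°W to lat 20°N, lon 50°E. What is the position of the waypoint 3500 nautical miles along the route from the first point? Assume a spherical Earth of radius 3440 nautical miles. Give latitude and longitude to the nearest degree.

≈ lat 56°S, lon 76°E

The haversine formula gives a central angle δ ≈ 2.400 rad (137.5°) between the endpoints. The total great-circle distance is δ·R ≈ 2.400 × 3440 ≈ 8258 nmi, so the target fraction is f = 3500/8258 ≈ 0.424.
Interpolate at f ≈ 0.424 with slerp weights a = sin((1−f)δ)/sin δ ≈ 1.455, b = sin(fδ)/sin δ ≈ 1.260.
p = a·p₁ + b·p₂ ≈ (0.131, 0.543, -0.829); φ = arcsin(p_z) ≈ -56.02°, λ = atan2(p_y, p_x) ≈ 76.44°.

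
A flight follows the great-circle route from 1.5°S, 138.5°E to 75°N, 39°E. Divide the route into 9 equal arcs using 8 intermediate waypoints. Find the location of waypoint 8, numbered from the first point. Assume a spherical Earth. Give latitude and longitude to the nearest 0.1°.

Write both endpoints as unit vectors p₁, p₂ with components (cos φ cos λ, cos φ sin λ, sin φ).
The central angle between the endpoints is δ = arccos(p₁·p₂) ≈ 1.639 rad (93.9°).
Interpolate at f = 8/9 with slerp weights a = sin((1−f)δ)/sin δ ≈ 0.182, b = sin(fδ)/sin δ ≈ 0.996.
p = a·p₁ + b·p₂ ≈ (0.064, 0.282, 0.957); φ = arcsin(p_z) ≈ 73.16°, λ = atan2(p_y, p_x) ≈ 77.15°.

≈ 73.2°N, 77.2°E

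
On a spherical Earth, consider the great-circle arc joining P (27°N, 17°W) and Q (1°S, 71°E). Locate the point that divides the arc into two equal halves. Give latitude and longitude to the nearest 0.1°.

≈ (17.8°N, 30.2°E)

From cos δ = sin φ₁ sin φ₂ + cos φ₁ cos φ₂ cos Δλ, the central angle is δ ≈ 1.548 rad (88.7°).
Interpolate at f = 1/2 with slerp weights a = sin((1−f)δ)/sin δ ≈ 0.699, b = sin(fδ)/sin δ ≈ 0.699.
p = a·p₁ + b·p₂ ≈ (0.823, 0.479, 0.305); φ = arcsin(p_z) ≈ 17.77°, λ = atan2(p_y, p_x) ≈ 30.18°.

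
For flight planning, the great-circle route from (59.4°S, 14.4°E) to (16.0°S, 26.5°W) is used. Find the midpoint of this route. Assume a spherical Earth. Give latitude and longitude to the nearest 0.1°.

Write both endpoints as unit vectors p₁, p₂ with components (cos φ cos λ, cos φ sin λ, sin φ).
The central angle between the endpoints is δ = arccos(p₁·p₂) ≈ 0.918 rad (52.6°).
Interpolate at f = 1/2 with slerp weights a = sin((1−f)δ)/sin δ ≈ 0.558, b = sin(fδ)/sin δ ≈ 0.558.
p = a·p₁ + b·p₂ ≈ (0.755, -0.169, -0.634); φ = arcsin(p_z) ≈ -39.33°, λ = atan2(p_y, p_x) ≈ -12.59°.

≈ (39.3°S, 12.6°W)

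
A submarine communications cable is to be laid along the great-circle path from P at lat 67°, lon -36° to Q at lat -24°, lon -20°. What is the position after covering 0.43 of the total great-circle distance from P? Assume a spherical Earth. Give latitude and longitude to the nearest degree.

Convert each endpoint to a unit vector on the sphere (x = cos φ cos λ, y = cos φ sin λ, z = sin φ).
The central angle between the endpoints is δ = arccos(p₁·p₂) ≈ 1.602 rad (91.8°).
Interpolate at f = 0.43 with slerp weights a = sin((1−f)δ)/sin δ ≈ 0.792, b = sin(fδ)/sin δ ≈ 0.636.
p = a·p₁ + b·p₂ ≈ (0.796, -0.381, 0.470); φ = arcsin(p_z) ≈ 28.05°, λ = atan2(p_y, p_x) ≈ -25.55°.

≈ lat 28°, lon -26°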